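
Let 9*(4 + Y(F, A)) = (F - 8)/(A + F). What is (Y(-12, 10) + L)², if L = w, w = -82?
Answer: 583696/81 ≈ 7206.1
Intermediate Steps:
Y(F, A) = -4 + (-8 + F)/(9*(A + F)) (Y(F, A) = -4 + ((F - 8)/(A + F))/9 = -4 + ((-8 + F)/(A + F))/9 = -4 + (-8 + F)/(9*(A + F)))
L = -82
(Y(-12, 10) + L)² = ((-8 - 36*10 - 35*(-12))/(9*(10 - 12)) - 82)² = ((⅑)*(-8 - 360 + 420)/(-2) - 82)² = ((⅑)*(-½)*52 - 82)² = (-26/9 - 82)² = (-764/9)² = 583696/81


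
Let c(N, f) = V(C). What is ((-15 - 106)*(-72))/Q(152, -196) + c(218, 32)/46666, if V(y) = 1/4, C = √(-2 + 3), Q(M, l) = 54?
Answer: 90345379/559992 ≈ 161.33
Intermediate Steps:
C = 1 (C = √1 = 1)
V(y) = ¼
c(N, f) = ¼
((-15 - 106)*(-72))/Q(152, -196) + c(218, 32)/46666 = ((-15 - 106)*(-72))/54 + (¼)/46666 = -121*(-72)*(1/54) + (¼)*(1/46666) = 8712*(1/54) + 1/186664 = 484/3 + 1/186664 = 90345379/559992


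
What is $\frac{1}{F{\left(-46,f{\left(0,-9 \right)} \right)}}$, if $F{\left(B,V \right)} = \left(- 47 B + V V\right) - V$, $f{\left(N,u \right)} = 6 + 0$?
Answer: $\frac{1}{2192} \approx 0.0004562$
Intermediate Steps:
$f{\left(N,u \right)} = 6$
$F{\left(B,V \right)} = V^{2} - V - 47 B$ ($F{\left(B,V \right)} = \left(- 47 B + V^{2}\right) - V = \left(V^{2} - 47 B\right) - V = V^{2} - V - 47 B$)
$\frac{1}{F{\left(-46,f{\left(0,-9 \right)} \right)}} = \frac{1}{6^{2} - 6 - -2162} = \frac{1}{36 - 6 + 2162} = \frac{1}{2192}$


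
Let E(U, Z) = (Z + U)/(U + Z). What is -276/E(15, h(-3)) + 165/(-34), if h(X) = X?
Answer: -9549/34 ≈ -280.85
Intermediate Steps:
E(U, Z) = 1 (E(U, Z) = (U + Z)/(U + Z) = 1)
-276/E(15, h(-3)) + 165/(-34) = -276/1 + 165/(-34) = -276*1 + 165*(-1/34) = -276 - 165/34 = -9549/34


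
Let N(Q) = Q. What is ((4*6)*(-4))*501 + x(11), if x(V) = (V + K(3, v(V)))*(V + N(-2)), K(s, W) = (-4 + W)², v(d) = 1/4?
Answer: -765927/16 ≈ -47870.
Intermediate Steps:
v(d) = ¼
x(V) = (-2 + V)*(225/16 + V) (x(V) = (V + (-4 + ¼)²)*(V - 2) = (V + (-15/4)²)*(-2 + V) = (V + 225/16)*(-2 + V) = (225/16 + V)*(-2 + V) = (-2 + V)*(225/16 + V))
((4*6)*(-4))*501 + x(11) = ((4*6)*(-4))*501 + (-225/8 + 11² + (193/16)*11) = (24*(-4))*501 + (-225/8 + 121 + 2123/16) = -96*501 + 3609/16 = -48096 + 3609/16 = -765927/16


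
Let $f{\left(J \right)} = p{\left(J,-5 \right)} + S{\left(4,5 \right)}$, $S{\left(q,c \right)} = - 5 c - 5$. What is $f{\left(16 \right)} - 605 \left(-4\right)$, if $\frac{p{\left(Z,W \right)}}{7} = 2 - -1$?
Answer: $2411$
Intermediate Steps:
$S{\left(q,c \right)} = -5 - 5 c$
$p{\left(Z,W \right)} = 21$ ($p{\left(Z,W \right)} = 7 \left(2 - -1\right) = 7 \left(2 + 1\right) = 7 \cdot 3 = 21$)
$f{\left(J \right)} = -9$ ($f{\left(J \right)} = 21 - 30 = -9$)
$f{\left(16 \right)} - 605 \left(-4\right) = -9 - 605 \left(-4\right) = -9 - -2420 = -9 + 2420 = 2411$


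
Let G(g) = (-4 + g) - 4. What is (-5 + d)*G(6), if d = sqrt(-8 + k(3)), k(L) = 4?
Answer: 10 - 4*I ≈ 10.0 - 4.0*I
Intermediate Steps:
G(g) = -8 + g
d = 2*I (d = sqrt(-8 + 4) = sqrt(-4) = 2*I ≈ 2.0*I)
(-5 + d)*G(6) = (-5 + 2*I)*(-8 + 6) = (-5 + 2*I)*(-2) = 10 - 4*I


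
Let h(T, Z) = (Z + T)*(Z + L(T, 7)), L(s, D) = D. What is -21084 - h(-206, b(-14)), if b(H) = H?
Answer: -22624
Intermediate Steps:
h(T, Z) = (7 + Z)*(T + Z) (h(T, Z) = (Z + T)*(Z + 7) = (T + Z)*(7 + Z) = (7 + Z)*(T + Z))
-21084 - h(-206, b(-14)) = -21084 - ((-14)² + 7*(-206) + 7*(-14) - 206*(-14)) = -21084 - (196 - 1442 - 98 + 2884) = -21084 - 1*1540 = -21084 - 1540 = -22624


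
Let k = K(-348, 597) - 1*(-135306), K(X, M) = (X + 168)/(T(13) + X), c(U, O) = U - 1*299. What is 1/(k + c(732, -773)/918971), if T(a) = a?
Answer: 61571057/8330966550409 ≈ 7.3906e-6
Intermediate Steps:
c(U, O) = -299 + U (c(U, O) = U - 299 = -299 + U)
K(X, M) = (168 + X)/(13 + X) (K(X, M) = (X + 168)/(13 + X) = (168 + X)/(13 + X))
k = 9065538/67 (k = (168 - 348)/(13 - 348) - 1*(-135306) = -180/(-335) + 135306 = -1/335*(-180) + 135306 = 36/67 + 135306 = 9065538/67 ≈ 1.3531e+5)
1/(k + c(732, -773)/918971) = 1/(9065538/67 + (-299 + 732)/918971) = 1/(9065538/67 + 433*(1/918971)) = 1/(9065538/67 + 433/918971) = 1/(8330966550409/61571057) = 61571057/8330966550409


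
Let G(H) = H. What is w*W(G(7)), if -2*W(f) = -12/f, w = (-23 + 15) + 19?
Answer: 66/7 ≈ 9.4286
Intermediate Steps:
w = 11 (w = -8 + 19 = 11)
W(f) = 6/f (W(f) = -(-6)/f = 6/f)
w*W(G(7)) = 11*(6/7) = 66/7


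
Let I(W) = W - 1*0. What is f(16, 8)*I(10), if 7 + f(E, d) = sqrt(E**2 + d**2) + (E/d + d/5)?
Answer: -34 + 80*sqrt(5) ≈ 144.89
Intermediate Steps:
f(E, d) = -7 + sqrt(E**2 + d**2) + d/5 + E/d (f(E, d) = -7 + (sqrt(E**2 + d**2) + (E/d + d/5)) = -7 + (sqrt(E**2 + d**2) + (d/5 + E/d)) = -7 + (sqrt(E**2 + d**2) + d/5 + E/d) = -7 + sqrt(E**2 + d**2) + d/5 + E/d)
I(W) = W (I(W) = W + 0 = W)
f(16, 8)*I(10) = (-7 + sqrt(16**2 + 8**2) + (1/5)*8 + 16/8)*10 = (-7 + sqrt(256 + 64) + 8/5 + 16*(1/8))*10 = (-7 + sqrt(320) + 8/5 + 2)*10 = (-7 + 8*sqrt(5) + 8/5 + 2)*10 = (-17/5 + 8*sqrt(5))*10 = -34 + 80*sqrt(5)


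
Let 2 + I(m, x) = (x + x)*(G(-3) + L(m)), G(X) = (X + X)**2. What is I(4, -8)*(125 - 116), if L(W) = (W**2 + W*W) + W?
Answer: -10386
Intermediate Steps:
L(W) = W + 2*W**2 (L(W) = (W**2 + W**2) + W = 2*W**2 + W = W + 2*W**2)
G(X) = 4*X**2 (G(X) = (2*X)**2 = 4*X**2)
I(m, x) = -2 + 2*x*(36 + m*(1 + 2*m)) (I(m, x) = -2 + (x + x)*(4*(-3)**2 + m*(1 + 2*m)) = -2 + (2*x)*(4*9 + m*(1 + 2*m)) = -2 + (2*x)*(36 + m*(1 + 2*m)) = -2 + 2*x*(36 + m*(1 + 2*m)))
I(4, -8)*(125 - 116) = (-2 + 72*(-8) + 2*4*(-8)*(1 + 2*4))*(125 - 116) = (-2 - 576 + 2*4*(-8)*(1 + 8))*9 = (-2 - 576 + 2*4*(-8)*9)*9 = (-2 - 576 - 576)*9 = -1154*9 = -10386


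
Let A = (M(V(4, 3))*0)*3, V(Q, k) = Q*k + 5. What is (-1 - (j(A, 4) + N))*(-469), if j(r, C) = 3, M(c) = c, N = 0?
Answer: 1876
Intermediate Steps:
V(Q, k) = 5 + Q*k
A = 0 (A = ((5 + 4*3)*0)*3 = ((5 + 12)*0)*3 = (17*0)*3 = 0*3 = 0)
(-1 - (j(A, 4) + N))*(-469) = (-1 - (3 + 0))*(-469) = (-1 - 1*3)*(-469) = (-1 - 3)*(-469) = -4*(-469) = 1876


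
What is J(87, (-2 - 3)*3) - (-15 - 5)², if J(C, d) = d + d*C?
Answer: -1720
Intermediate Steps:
J(C, d) = d + C*d
J(87, (-2 - 3)*3) - (-15 - 5)² = ((-2 - 3)*3)*(1 + 87) - (-15 - 5)² = -5*3*88 - 1*(-20)² = -15*88 - 1*400 = -1320 - 400 = -1720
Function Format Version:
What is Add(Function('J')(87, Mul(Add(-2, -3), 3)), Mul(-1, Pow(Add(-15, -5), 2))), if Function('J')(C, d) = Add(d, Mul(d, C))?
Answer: -1720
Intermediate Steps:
Function('J')(C, d) = Add(d, Mul(C, d))
Add(Function('J')(87, Mul(Add(-2, -3), 3)), Mul(-1, Pow(Add(-15, -5), 2))) = Add(Mul(Mul(Add(-2, -3), 3), Add(1, 87)), Mul(-1, Pow(Add(-15, -5), 2))) = Add(Mul(Mul(-5, 3), 88), Mul(-1, Pow(-20, 2))) = Add(Mul(-15, 88), Mul(-1, 400)) = Add(-1320, -400) = -1720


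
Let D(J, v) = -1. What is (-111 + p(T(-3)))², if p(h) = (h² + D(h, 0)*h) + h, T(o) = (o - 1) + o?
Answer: 3844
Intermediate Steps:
T(o) = -1 + 2*o (T(o) = (-1 + o) + o = -1 + 2*o)
p(h) = h² (p(h) = (h² - h) + h = h²)
(-111 + p(T(-3)))² = (-111 + (-1 + 2*(-3))²)² = (-111 + (-1 - 6)²)² = (-111 + (-7)²)² = (-111 + 49)² = (-62)² = 3844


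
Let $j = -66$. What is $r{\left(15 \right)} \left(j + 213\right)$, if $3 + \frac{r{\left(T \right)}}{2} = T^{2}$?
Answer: $65268$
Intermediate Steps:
$r{\left(T \right)} = -6 + 2 T^{2}$
$r{\left(15 \right)} \left(j + 213\right) = \left(-6 + 2 \cdot 15^{2}\right) \left(-66 + 213\right) = \left(-6 + 2 \cdot 225\right) 147 = \left(-6 + 450\right) 147 = 444 \cdot 147 = 65268$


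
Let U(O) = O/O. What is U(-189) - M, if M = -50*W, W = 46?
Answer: 2301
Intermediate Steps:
M = -2300 (M = -50*46 = -2300)
U(O) = 1
U(-189) - M = 1 - 1*(-2300) = 1 + 2300 = 2301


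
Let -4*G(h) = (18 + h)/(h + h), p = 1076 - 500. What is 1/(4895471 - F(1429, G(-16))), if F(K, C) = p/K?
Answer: 1429/6995627483 ≈ 2.0427e-7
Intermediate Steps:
p = 576
G(h) = -(18 + h)/(8*h) (G(h) = -(18 + h)/(4*(h + h)) = -(18 + h)/(4*(2*h)) = -(18 + h)*1/(2*h)/4 = -(18 + h)/(8*h))
F(K, C) = 576/K
1/(4895471 - F(1429, G(-16))) = 1/(4895471 - 576/1429) = 1/(6995627483/1429) = 1429/6995627483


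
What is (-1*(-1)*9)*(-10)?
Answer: -90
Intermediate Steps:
(-1*(-1)*9)*(-10) = (1*9)*(-10) = 9*(-10) = -90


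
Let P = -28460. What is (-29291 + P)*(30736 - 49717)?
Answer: 1096171731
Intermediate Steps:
(-29291 + P)*(30736 - 49717) = (-29291 - 28460)*(30736 - 49717) = -57751*(-18981) = 1096171731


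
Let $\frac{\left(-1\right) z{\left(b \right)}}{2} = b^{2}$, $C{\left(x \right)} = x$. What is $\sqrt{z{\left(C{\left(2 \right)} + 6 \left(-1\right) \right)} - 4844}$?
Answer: $2 i \sqrt{1219} \approx 69.828 i$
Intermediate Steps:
$z{\left(b \right)} = - 2 b^{2}$
$\sqrt{z{\left(C{\left(2 \right)} + 6 \left(-1\right) \right)} - 4844} = \sqrt{- 2 \left(2 + 6 \left(-1\right)\right)^{2} - 4844} = \sqrt{- 2 \left(2 - 6\right)^{2} - 4844} = \sqrt{- 2 \left(-4\right)^{2} - 4844} = \sqrt{\left(-2\right) 16 - 4844} = \sqrt{-32 - 4844} = \sqrt{-4876} = 2 i \sqrt{1219}$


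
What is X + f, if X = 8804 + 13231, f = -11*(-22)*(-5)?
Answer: 20825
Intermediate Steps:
f = -1210 (f = 242*(-5) = -1210)
X = 22035
X + f = 22035 - 1210 = 20825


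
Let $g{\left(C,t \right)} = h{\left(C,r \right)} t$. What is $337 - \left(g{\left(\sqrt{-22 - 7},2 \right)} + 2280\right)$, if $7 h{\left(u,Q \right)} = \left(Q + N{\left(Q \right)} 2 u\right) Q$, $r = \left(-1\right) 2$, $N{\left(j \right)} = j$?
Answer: $- \frac{13609}{7} - \frac{16 i \sqrt{29}}{7} \approx -1944.1 - 12.309 i$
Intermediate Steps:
$r = -2$
$h{\left(u,Q \right)} = \frac{Q \left(Q + 2 Q u\right)}{7}$ ($h{\left(u,Q \right)} = \frac{\left(Q + Q 2 u\right) Q}{7} = \frac{\left(Q + 2 Q u\right) Q}{7} = \frac{Q \left(Q + 2 Q u\right)}{7}$)
$g{\left(C,t \right)} = t \left(\frac{4}{7} + \frac{8 C}{7}\right)$ ($g{\left(C,t \right)} = \frac{\left(-2\right)^{2} \left(1 + 2 C\right)}{7} t = \frac{1}{7} \cdot 4 \left(1 + 2 C\right) t = \left(\frac{4}{7} + \frac{8 C}{7}\right) t = t \left(\frac{4}{7} + \frac{8 C}{7}\right)$)
$337 - \left(g{\left(\sqrt{-22 - 7},2 \right)} + 2280\right) = 337 - \left(\frac{4}{7} \cdot 2 \left(1 + 2 \sqrt{-22 - 7}\right) + 2280\right) = 337 - \left(\frac{4}{7} \cdot 2 \left(1 + 2 \sqrt{-29}\right) + 2280\right) = 337 - \left(\frac{4}{7} \cdot 2 \left(1 + 2 i \sqrt{29}\right) + 2280\right) = 337 - \left(\left(\frac{8}{7} + \frac{16 i \sqrt{29}}{7}\right) + 2280\right) = 337 - \left(\frac{15968}{7} + \frac{16 i \sqrt{29}}{7}\right) = - \frac{13609}{7} - \frac{16 i \sqrt{29}}{7}$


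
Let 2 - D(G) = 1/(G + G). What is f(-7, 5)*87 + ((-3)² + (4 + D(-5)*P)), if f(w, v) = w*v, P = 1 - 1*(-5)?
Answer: -15097/5 ≈ -3019.4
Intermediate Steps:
P = 6 (P = 1 + 5 = 6)
D(G) = 2 - 1/(2*G) (D(G) = 2 - 1/(G + G) = 2 - 1/(2*G))
f(w, v) = v*w
f(-7, 5)*87 + ((-3)² + (4 + D(-5)*P)) = (5*(-7))*87 + ((-3)² + (4 + (2 - ½/(-5))*6)) = -35*87 + (9 + (4 + (2 - ½*(-⅕))*6)) = -3045 + (9 + (4 + (2 + ⅒)*6)) = -3045 + (9 + (4 + (21/10)*6)) = -3045 + (9 + (4 + 63/5)) = -3045 + (9 + 83/5) = -3045 + 128/5 = -15097/5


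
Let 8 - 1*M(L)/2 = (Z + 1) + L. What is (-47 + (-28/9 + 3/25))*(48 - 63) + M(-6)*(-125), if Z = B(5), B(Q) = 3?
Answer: -26252/15 ≈ -1750.1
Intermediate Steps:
Z = 3
M(L) = 8 - 2*L (M(L) = 16 - 2*((3 + 1) + L) = 16 - 2*(4 + L) = 16 + (-8 - 2*L) = 8 - 2*L)
(-47 + (-28/9 + 3/25))*(48 - 63) + M(-6)*(-125) = (-47 + (-28/9 + 3/25))*(48 - 63) + (8 - 2*(-6))*(-125) = (-47 + (-28*⅑ + 3*(1/25)))*(-15) + (8 + 12)*(-125) = (-47 + (-28/9 + 3/25))*(-15) + 20*(-125) = (-47 - 673/225)*(-15) - 2500 = -11248/225*(-15) - 2500 = 11248/15 - 2500 = -26252/15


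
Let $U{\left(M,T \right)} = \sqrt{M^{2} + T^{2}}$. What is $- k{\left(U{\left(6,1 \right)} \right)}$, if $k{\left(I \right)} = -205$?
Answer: $205$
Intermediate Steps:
$- k{\left(U{\left(6,1 \right)} \right)} = \left(-1\right) \left(-205\right) = 205$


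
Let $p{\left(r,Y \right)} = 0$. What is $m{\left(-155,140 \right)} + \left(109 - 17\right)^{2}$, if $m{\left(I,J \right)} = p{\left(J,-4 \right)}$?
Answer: $8464$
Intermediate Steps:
$m{\left(I,J \right)} = 0$
$m{\left(-155,140 \right)} + \left(109 - 17\right)^{2} = 0 + \left(109 - 17\right)^{2} = 0 + 92^{2} = 0 + 8464 = 8464$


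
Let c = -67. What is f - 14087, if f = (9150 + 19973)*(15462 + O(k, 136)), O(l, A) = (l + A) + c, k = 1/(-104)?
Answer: 47038674381/104 ≈ 4.5230e+8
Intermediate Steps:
k = -1/104 ≈ -0.0096154
O(l, A) = -67 + A + l (O(l, A) = (l + A) - 67 = (A + l) - 67 = -67 + A + l)
f = 47040139429/104 (f = (9150 + 19973)*(15462 + (-67 + 136 - 1/104)) = 29123*(15462 + 7175/104) = 29123*(1615223/104) = 47040139429/104 ≈ 4.5231e+8)
f - 14087 = 47040139429/104 - 14087 = 47038674381/104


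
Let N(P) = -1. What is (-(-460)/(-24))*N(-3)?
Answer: 115/6 ≈ 19.167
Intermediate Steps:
(-(-460)/(-24))*N(-3) = -(-460)/(-24)*(-1) = -(-460)*(-1)/24*(-1) = -46*5/12*(-1) = -115/6*(-1) = 115/6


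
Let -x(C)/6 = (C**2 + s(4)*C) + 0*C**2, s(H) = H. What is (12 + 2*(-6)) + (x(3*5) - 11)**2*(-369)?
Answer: -1092919329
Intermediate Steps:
x(C) = -24*C - 6*C**2 (x(C) = -6*((C**2 + 4*C) + 0*C**2) = -6*((C**2 + 4*C) + 0) = -6*(C**2 + 4*C) = -24*C - 6*C**2)
(12 + 2*(-6)) + (x(3*5) - 11)**2*(-369) = (12 + 2*(-6)) + (-6*3*5*(4 + 3*5) - 11)**2*(-369) = (12 - 12) + (-6*15*(4 + 15) - 11)**2*(-369) = 0 + (-6*15*19 - 11)**2*(-369) = 0 + (-1710 - 11)**2*(-369) = 0 + (-1721)**2*(-369) = 0 + 2961841*(-369) = 0 - 1092919329 = -1092919329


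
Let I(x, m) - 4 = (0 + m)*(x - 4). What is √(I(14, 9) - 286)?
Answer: 8*I*√3 ≈ 13.856*I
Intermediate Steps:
I(x, m) = 4 + m*(-4 + x) (I(x, m) = 4 + (0 + m)*(x - 4) = 4 + m*(-4 + x))
√(I(14, 9) - 286) = √((4 - 4*9 + 9*14) - 286) = √((4 - 36 + 126) - 286) = √(94 - 286) = √(-192) = 8*I*√3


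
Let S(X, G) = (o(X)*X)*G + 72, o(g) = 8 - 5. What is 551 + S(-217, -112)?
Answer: 73535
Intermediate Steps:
o(g) = 3
S(X, G) = 72 + 3*G*X (S(X, G) = (3*X)*G + 72 = 3*G*X + 72 = 72 + 3*G*X)
551 + S(-217, -112) = 551 + (72 + 3*(-112)*(-217)) = 551 + (72 + 72912) = 551 + 72984 = 73535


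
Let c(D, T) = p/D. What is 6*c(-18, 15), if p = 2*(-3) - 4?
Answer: 10/3 ≈ 3.3333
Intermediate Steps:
p = -10 (p = -6 - 4 = -10)
c(D, T) = -10/D
6*c(-18, 15) = 6*(-10/(-18)) = 6*(-10*(-1/18)) = 6*(5/9) = 10/3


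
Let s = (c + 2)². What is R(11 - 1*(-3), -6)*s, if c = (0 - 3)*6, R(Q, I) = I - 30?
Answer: -9216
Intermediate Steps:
R(Q, I) = -30 + I
c = -18 (c = -3*6 = -18)
s = 256 (s = (-18 + 2)² = (-16)² = 256)
R(11 - 1*(-3), -6)*s = (-30 - 6)*256 = -36*256 = -9216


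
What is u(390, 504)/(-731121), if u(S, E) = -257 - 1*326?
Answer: 583/731121 ≈ 0.00079741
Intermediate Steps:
u(S, E) = -583 (u(S, E) = -257 - 326 = -583)
u(390, 504)/(-731121) = -583/(-731121) = -583*(-1/731121) = 583/731121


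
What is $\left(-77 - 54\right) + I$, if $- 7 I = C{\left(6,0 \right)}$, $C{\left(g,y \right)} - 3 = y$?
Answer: $- \frac{920}{7} \approx -131.43$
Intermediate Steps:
$C{\left(g,y \right)} = 3 + y$
$I = - \frac{3}{7}$ ($I = - \frac{3 + 0}{7} = \left(- \frac{1}{7}\right) 3 = - \frac{3}{7} \approx -0.42857$)
$\left(-77 - 54\right) + I = \left(-77 - 54\right) - \frac{3}{7} = -131 - \frac{3}{7} = - \frac{920}{7}$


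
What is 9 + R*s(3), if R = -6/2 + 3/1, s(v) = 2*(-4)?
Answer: 9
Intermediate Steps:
s(v) = -8
R = 0 (R = -6*1/2 + 3*1 = -3 + 3 = 0)
9 + R*s(3) = 9 + 0*(-8) = 9 + 0 = 9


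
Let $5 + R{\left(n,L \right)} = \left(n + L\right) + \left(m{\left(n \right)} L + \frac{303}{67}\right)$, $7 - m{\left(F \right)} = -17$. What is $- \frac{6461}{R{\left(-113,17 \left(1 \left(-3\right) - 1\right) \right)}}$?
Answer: $\frac{432887}{121503} \approx 3.5628$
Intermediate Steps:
$m{\left(F \right)} = 24$ ($m{\left(F \right)} = 7 - -17 = 7 + 17 = 24$)
$R{\left(n,L \right)} = - \frac{32}{67} + n + 25 L$ ($R{\left(n,L \right)} = -5 + \left(\left(n + L\right) + \left(24 L + \frac{303}{67}\right)\right) = -5 + \left(\left(L + n\right) + \left(24 L + 303 \cdot \frac{1}{67}\right)\right) = -5 + \left(\left(L + n\right) + \left(24 L + \frac{303}{67}\right)\right) = -5 + \left(\left(L + n\right) + \left(\frac{303}{67} + 24 L\right)\right) = -5 + \left(\frac{303}{67} + n + 25 L\right) = - \frac{32}{67} + n + 25 L$)
$- \frac{6461}{R{\left(-113,17 \left(1 \left(-3\right) - 1\right) \right)}} = - \frac{6461}{- \frac{32}{67} - 113 + 25 \cdot 17 \left(1 \left(-3\right) - 1\right)} = - \frac{6461}{- \frac{32}{67} - 113 + 25 \cdot 17 \left(-3 - 1\right)} = - \frac{6461}{- \frac{32}{67} - 113 + 25 \cdot 17 \left(-4\right)} = - \frac{6461}{- \frac{32}{67} - 113 + 25 \left(-68\right)} = - \frac{6461}{- \frac{32}{67} - 113 - 1700} = - \frac{6461}{- \frac{121503}{67}} = \left(-6461\right) \left(- \frac{67}{121503}\right) = \frac{432887}{121503}$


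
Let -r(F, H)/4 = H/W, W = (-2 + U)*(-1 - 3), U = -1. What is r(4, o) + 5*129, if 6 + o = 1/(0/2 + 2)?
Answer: 3881/6 ≈ 646.83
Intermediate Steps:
W = 12 (W = (-2 - 1)*(-1 - 3) = -3*(-4) = 12)
o = -11/2 (o = -6 + 1/(0/2 + 2) = -6 + 1/(0*(1/2) + 2) = -6 + 1/(0 + 2) = -6 + 1/2 = -11/2 ≈ -5.5000)
r(F, H) = -H/3 (r(F, H) = -4*H/12 = -H/3)
r(4, o) + 5*129 = -1/3*(-11/2) + 5*129 = 11/6 + 645 = 3881/6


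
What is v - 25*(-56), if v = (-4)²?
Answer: 1416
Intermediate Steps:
v = 16
v - 25*(-56) = 16 - 25*(-56) = 16 + 1400 = 1416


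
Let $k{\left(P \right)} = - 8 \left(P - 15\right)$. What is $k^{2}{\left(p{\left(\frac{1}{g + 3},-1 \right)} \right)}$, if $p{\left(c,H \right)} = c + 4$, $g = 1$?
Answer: $7396$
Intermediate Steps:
$p{\left(c,H \right)} = 4 + c$
$k{\left(P \right)} = 120 - 8 P$ ($k{\left(P \right)} = - 8 \left(-15 + P\right) = 120 - 8 P$)
$k^{2}{\left(p{\left(\frac{1}{g + 3},-1 \right)} \right)} = \left(120 - 8 \left(4 + \frac{1}{1 + 3}\right)\right)^{2} = \left(120 - 8 \left(4 + \frac{1}{4}\right)\right)^{2} = \left(120 - 34\right)^{2} = 86^{2} = 7396$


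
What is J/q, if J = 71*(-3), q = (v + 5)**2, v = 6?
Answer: -213/121 ≈ -1.7603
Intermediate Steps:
q = 121 (q = (6 + 5)**2 = 11**2 = 121)
J = -213
J/q = -213/121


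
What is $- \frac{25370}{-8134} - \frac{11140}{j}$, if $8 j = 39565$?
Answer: $\frac{27886197}{32182171} \approx 0.86651$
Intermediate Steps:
$j = \frac{39565}{8}$ ($j = \frac{1}{8} \cdot 39565 = \frac{39565}{8} \approx 4945.6$)
$- \frac{25370}{-8134} - \frac{11140}{j} = - \frac{25370}{-8134} - \frac{11140}{\frac{39565}{8}} = \left(-25370\right) \left(- \frac{1}{8134}\right) - \frac{17824}{7913} = \frac{12685}{4067} - \frac{17824}{7913} = \frac{27886197}{32182171}$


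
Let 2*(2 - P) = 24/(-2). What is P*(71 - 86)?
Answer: -120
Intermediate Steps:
P = 8 (P = 2 - 12/(-2) = 2 - 12*(-1)/2 = 2 - ½*(-12) = 2 + 6 = 8)
P*(71 - 86) = 8*(71 - 86) = 8*(-15) = -120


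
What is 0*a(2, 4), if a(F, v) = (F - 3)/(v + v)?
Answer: 0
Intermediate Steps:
a(F, v) = (-3 + F)/(2*v) (a(F, v) = (-3 + F)/((2*v)) = (-3 + F)*(1/(2*v)) = (-3 + F)/(2*v))
0*a(2, 4) = 0*((1/2)*(-3 + 2)/4) = 0*((1/2)*(1/4)*(-1)) = 0*(-1/8) = 0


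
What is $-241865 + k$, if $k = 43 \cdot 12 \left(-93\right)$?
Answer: $-289853$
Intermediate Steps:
$k = -47988$ ($k = 43 \left(-1116\right) = -47988$)
$-241865 + k = -241865 - 47988 = -289853$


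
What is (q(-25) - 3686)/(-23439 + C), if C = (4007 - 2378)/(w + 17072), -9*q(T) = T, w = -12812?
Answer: 47071580/299545533 ≈ 0.15714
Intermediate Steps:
q(T) = -T/9
C = 543/1420 (C = (4007 - 2378)/(-12812 + 17072) = 1629/4260 = 1629*(1/4260) = 543/1420 ≈ 0.38239)
(q(-25) - 3686)/(-23439 + C) = (-1/9*(-25) - 3686)/(-23439 + 543/1420) = (25/9 - 3686)/(-33282837/1420) = -33149/9*(-1420/33282837) = 47071580/299545533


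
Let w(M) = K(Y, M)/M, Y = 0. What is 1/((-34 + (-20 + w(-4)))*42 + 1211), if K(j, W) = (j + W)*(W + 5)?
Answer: -1/1015 ≈ -0.00098522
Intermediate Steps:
K(j, W) = (5 + W)*(W + j) (K(j, W) = (W + j)*(5 + W) = (5 + W)*(W + j))
w(M) = (M**2 + 5*M)/M (w(M) = (M**2 + 5*M + 5*0 + M*0)/M = (M**2 + 5*M + 0 + 0)/M = (M**2 + 5*M)/M)
1/((-34 + (-20 + w(-4)))*42 + 1211) = 1/((-34 + (-20 + (5 - 4)))*42 + 1211) = 1/((-34 + (-20 + 1))*42 + 1211) = 1/((-34 - 19)*42 + 1211) = 1/(-53*42 + 1211) = 1/(-2226 + 1211) = 1/(-1015) = -1/1015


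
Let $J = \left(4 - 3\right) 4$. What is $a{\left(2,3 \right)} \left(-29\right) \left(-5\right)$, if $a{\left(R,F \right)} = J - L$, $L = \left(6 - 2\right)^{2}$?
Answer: $-1740$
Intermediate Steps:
$L = 16$ ($L = 4^{2} = 16$)
$J = 4$ ($J = 1 \cdot 4 = 4$)
$a{\left(R,F \right)} = -12$ ($a{\left(R,F \right)} = 4 - 16 = -12$)
$a{\left(2,3 \right)} \left(-29\right) \left(-5\right) = \left(-12\right) \left(-29\right) \left(-5\right) = 348 \left(-5\right) = -1740$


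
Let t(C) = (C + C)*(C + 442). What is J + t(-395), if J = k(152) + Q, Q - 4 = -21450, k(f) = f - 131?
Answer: -58555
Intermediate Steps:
k(f) = -131 + f
Q = -21446 (Q = 4 - 21450 = -21446)
t(C) = 2*C*(442 + C) (t(C) = (2*C)*(442 + C) = 2*C*(442 + C))
J = -21425 (J = (-131 + 152) - 21446 = 21 - 21446 = -21425)
J + t(-395) = -21425 + 2*(-395)*(442 - 395) = -21425 + 2*(-395)*47 = -21425 - 37130 = -58555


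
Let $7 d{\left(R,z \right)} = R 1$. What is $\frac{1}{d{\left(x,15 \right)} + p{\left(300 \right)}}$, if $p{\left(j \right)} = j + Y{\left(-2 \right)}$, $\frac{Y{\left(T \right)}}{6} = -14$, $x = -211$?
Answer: $\frac{7}{1301} \approx 0.0053805$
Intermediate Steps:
$Y{\left(T \right)} = -84$ ($Y{\left(T \right)} = 6 \left(-14\right) = -84$)
$d{\left(R,z \right)} = \frac{R}{7}$ ($d{\left(R,z \right)} = \frac{R 1}{7} = \frac{R}{7}$)
$p{\left(j \right)} = -84 + j$ ($p{\left(j \right)} = j - 84 = -84 + j$)
$\frac{1}{d{\left(x,15 \right)} + p{\left(300 \right)}} = \frac{1}{\frac{1}{7} \left(-211\right) + \left(-84 + 300\right)} = \frac{1}{- \frac{211}{7} + 216} = \frac{1}{\frac{1301}{7}} = \frac{7}{1301}$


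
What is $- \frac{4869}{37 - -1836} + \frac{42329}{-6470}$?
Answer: $- \frac{110784647}{12118310} \approx -9.1419$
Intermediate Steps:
$- \frac{4869}{37 - -1836} + \frac{42329}{-6470} = - \frac{4869}{37 + 1836} + 42329 \left(- \frac{1}{6470}\right) = - \frac{4869}{1873} - \frac{42329}{6470} = - \frac{110784647}{12118310}$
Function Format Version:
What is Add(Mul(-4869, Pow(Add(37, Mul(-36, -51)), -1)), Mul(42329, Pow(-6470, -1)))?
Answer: Rational(-110784647, 12118310) ≈ -9.1419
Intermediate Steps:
Add(Mul(-4869, Pow(Add(37, Mul(-36, -51)), -1)), Mul(42329, Pow(-6470, -1))) = Add(Mul(-4869, Pow(Add(37, 1836), -1)), Mul(42329, Rational(-1, 6470))) = Add(Mul(-4869, Pow(1873, -1)), Rational(-42329, 6470)) = Add(Mul(-4869, Rational(1, 1873)), Rational(-42329, 6470)) = Add(Rational(-4869, 1873), Rational(-42329, 6470)) = Rational(-110784647, 12118310)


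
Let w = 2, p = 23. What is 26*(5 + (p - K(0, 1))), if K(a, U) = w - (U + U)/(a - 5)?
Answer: 3328/5 ≈ 665.60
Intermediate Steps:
K(a, U) = 2 - 2*U/(-5 + a) (K(a, U) = 2 - (U + U)/(a - 5) = 2 - 2*U/(-5 + a))
26*(5 + (p - K(0, 1))) = 26*(5 + (23 - 2*(-5 + 0 - 1*1)/(-5 + 0))) = 26*(5 + (23 - 2*(-5 + 0 - 1)/(-5))) = 26*(5 + (23 - 2*(-1)*(-6)/5)) = 26*(5 + (23 - 1*12/5)) = 26*(5 + (23 - 12/5)) = 26*(5 + 103/5) = 26*(128/5) = 3328/5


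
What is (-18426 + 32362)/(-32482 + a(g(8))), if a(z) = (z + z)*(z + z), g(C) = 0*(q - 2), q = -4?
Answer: -6968/16241 ≈ -0.42904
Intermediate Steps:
g(C) = 0 (g(C) = 0*(-4 - 2) = 0*(-6) = 0)
a(z) = 4*z² (a(z) = (2*z)*(2*z) = 4*z²)
(-18426 + 32362)/(-32482 + a(g(8))) = (-18426 + 32362)/(-32482 + 4*0²) = 13936/(-32482 + 4*0) = 13936/(-32482 + 0) = 13936/(-32482) = 13936*(-1/32482) = -6968/16241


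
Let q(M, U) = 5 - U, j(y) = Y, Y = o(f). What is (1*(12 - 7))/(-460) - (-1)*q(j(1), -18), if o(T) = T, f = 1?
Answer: 2115/92 ≈ 22.989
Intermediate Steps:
Y = 1
j(y) = 1
(1*(12 - 7))/(-460) - (-1)*q(j(1), -18) = (1*(12 - 7))/(-460) - (-1)*(5 - 1*(-18)) = (1*5)*(-1/460) - (-1)*(5 + 18) = 5*(-1/460) - (-1)*23 = -1/92 - 1*(-23) = -1/92 + 23 = 2115/92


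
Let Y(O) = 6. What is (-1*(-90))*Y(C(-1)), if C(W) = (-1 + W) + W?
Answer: 540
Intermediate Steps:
C(W) = -1 + 2*W
(-1*(-90))*Y(C(-1)) = -1*(-90)*6 = 90*6 = 540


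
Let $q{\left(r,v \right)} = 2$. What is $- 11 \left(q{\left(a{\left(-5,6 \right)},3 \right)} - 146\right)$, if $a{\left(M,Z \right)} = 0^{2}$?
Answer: $1584$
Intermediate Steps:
$a{\left(M,Z \right)} = 0$
$- 11 \left(q{\left(a{\left(-5,6 \right)},3 \right)} - 146\right) = - 11 \left(2 - 146\right) = \left(-11\right) \left(-144\right) = 1584$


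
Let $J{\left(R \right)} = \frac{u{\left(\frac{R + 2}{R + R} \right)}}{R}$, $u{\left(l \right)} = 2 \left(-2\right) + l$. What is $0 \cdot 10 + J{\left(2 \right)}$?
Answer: $- \frac{3}{2} \approx -1.5$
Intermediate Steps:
$u{\left(l \right)} = -4 + l$
$J{\left(R \right)} = \frac{-4 + \frac{2 + R}{2 R}}{R}$ ($J{\left(R \right)} = \frac{-4 + \frac{R + 2}{R + R}}{R} = \frac{-4 + \frac{2 + R}{2 R}}{R}$)
$0 \cdot 10 + J{\left(2 \right)} = 0 \cdot 10 + \frac{2 - 14}{2 \cdot 4} = 0 + \frac{1}{2} \cdot \frac{1}{4} \left(2 - 14\right) = 0 + \frac{1}{2} \cdot \frac{1}{4} \left(-12\right) = 0 - \frac{3}{2} = - \frac{3}{2}$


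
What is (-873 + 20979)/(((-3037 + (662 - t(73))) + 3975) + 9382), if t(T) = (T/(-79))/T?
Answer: 529458/289193 ≈ 1.8308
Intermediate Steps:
t(T) = -1/79 (t(T) = (T*(-1/79))/T = (-T/79)/T = -1/79)
(-873 + 20979)/(((-3037 + (662 - t(73))) + 3975) + 9382) = (-873 + 20979)/(((-3037 + (662 - 1*(-1/79))) + 3975) + 9382) = 20106/(((-3037 + (662 + 1/79)) + 3975) + 9382) = 20106/(((-3037 + 52299/79) + 3975) + 9382) = 20106/((-187624/79 + 3975) + 9382) = 20106/(126401/79 + 9382) = 20106/(867579/79) = 20106*(79/867579) = 529458/289193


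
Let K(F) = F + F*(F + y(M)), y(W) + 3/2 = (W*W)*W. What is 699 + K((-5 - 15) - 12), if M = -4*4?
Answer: 132811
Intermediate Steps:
M = -16
y(W) = -3/2 + W**3 (y(W) = -3/2 + (W*W)*W = -3/2 + W**2*W = -3/2 + W**3)
K(F) = F + F*(-8195/2 + F) (K(F) = F + F*(F + (-3/2 + (-16)**3)) = F + F*(F + (-3/2 - 4096)) = F + F*(F - 8195/2) = F + F*(-8195/2 + F))
699 + K((-5 - 15) - 12) = 699 + ((-5 - 15) - 12)*(-8193 + 2*((-5 - 15) - 12))/2 = 699 + (-20 - 12)*(-8193 + 2*(-20 - 12))/2 = 699 + (1/2)*(-32)*(-8193 + 2*(-32)) = 699 + (1/2)*(-32)*(-8193 - 64) = 699 + (1/2)*(-32)*(-8257) = 699 + 132112 = 132811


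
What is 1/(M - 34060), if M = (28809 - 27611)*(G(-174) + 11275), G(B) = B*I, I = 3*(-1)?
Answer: 1/14098746 ≈ 7.0928e-8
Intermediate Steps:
I = -3
G(B) = -3*B (G(B) = B*(-3) = -3*B)
M = 14132806 (M = (28809 - 27611)*(-3*(-174) + 11275) = 1198*(522 + 11275) = 1198*11797 = 14132806)
1/(M - 34060) = 1/(14132806 - 34060) = 1/14098746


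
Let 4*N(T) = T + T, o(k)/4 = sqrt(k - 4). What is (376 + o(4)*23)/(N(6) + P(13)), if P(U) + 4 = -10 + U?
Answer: 188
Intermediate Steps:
P(U) = -14 + U (P(U) = -4 + (-10 + U) = -14 + U)
o(k) = 4*sqrt(-4 + k) (o(k) = 4*sqrt(k - 4) = 4*sqrt(-4 + k))
N(T) = T/2 (N(T) = (T + T)/4 = (2*T)/4 = T/2)
(376 + o(4)*23)/(N(6) + P(13)) = (376 + (4*sqrt(-4 + 4))*23)/((1/2)*6 + (-14 + 13)) = (376 + (4*sqrt(0))*23)/(3 - 1) = (376 + (4*0)*23)/2 = (376 + 0*23)*(1/2) = (376 + 0)*(1/2) = 376*(1/2) = 188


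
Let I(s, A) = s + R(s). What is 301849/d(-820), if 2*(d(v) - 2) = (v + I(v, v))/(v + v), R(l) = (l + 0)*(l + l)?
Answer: -603698/815 ≈ -740.73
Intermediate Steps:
R(l) = 2*l**2 (R(l) = l*(2*l) = 2*l**2)
I(s, A) = s + 2*s**2
d(v) = 2 + (v + v*(1 + 2*v))/(4*v) (d(v) = 2 + ((v + v*(1 + 2*v))/(v + v))/2 = 2 + ((v + v*(1 + 2*v))/((2*v)))/2 = 2 + ((v + v*(1 + 2*v))*(1/(2*v)))/2 = 2 + ((v + v*(1 + 2*v))/(2*v))/2 = 2 + (v + v*(1 + 2*v))/(4*v))
301849/d(-820) = 301849/(5/2 + (1/2)*(-820)) = 301849/(5/2 - 410) = 301849/(-815/2) = 301849*(-2/815) = -603698/815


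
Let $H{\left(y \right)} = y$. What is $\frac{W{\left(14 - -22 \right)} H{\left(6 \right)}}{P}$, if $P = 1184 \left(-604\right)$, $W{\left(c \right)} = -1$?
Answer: $\frac{3}{357568} \approx 8.39 \cdot 10^{-6}$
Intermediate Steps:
$P = -715136$
$\frac{W{\left(14 - -22 \right)} H{\left(6 \right)}}{P} = \frac{\left(-1\right) 6}{-715136} = \left(-6\right) \left(- \frac{1}{715136}\right) = \frac{3}{357568}$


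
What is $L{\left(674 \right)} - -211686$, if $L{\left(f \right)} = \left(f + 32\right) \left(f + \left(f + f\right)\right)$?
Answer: $1639218$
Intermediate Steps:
$L{\left(f \right)} = 3 f \left(32 + f\right)$ ($L{\left(f \right)} = \left(32 + f\right) \left(f + 2 f\right) = \left(32 + f\right) 3 f = 3 f \left(32 + f\right)$)
$L{\left(674 \right)} - -211686 = 3 \cdot 674 \left(32 + 674\right) - -211686 = 3 \cdot 674 \cdot 706 + 211686 = 1427532 + 211686 = 1639218$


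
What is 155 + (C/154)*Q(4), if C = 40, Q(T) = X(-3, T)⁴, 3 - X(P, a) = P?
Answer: 37855/77 ≈ 491.62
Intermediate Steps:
X(P, a) = 3 - P
Q(T) = 1296 (Q(T) = (3 - 1*(-3))⁴ = (3 + 3)⁴ = 6⁴ = 1296)
155 + (C/154)*Q(4) = 155 + (40/154)*1296 = 155 + (40*(1/154))*1296 = 155 + (20/77)*1296 = 155 + 25920/77 = 37855/77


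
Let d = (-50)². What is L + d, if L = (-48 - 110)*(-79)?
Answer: 14982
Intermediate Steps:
d = 2500
L = 12482 (L = -158*(-79) = 12482)
L + d = 12482 + 2500 = 14982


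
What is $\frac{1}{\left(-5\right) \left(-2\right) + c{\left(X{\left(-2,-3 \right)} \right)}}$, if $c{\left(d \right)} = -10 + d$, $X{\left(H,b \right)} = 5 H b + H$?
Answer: $\frac{1}{28} \approx 0.035714$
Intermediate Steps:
$X{\left(H,b \right)} = H + 5 H b$ ($X{\left(H,b \right)} = 5 H b + H = H + 5 H b$)
$\frac{1}{\left(-5\right) \left(-2\right) + c{\left(X{\left(-2,-3 \right)} \right)}} = \frac{1}{\left(-5\right) \left(-2\right) - \left(10 + 2 \left(1 + 5 \left(-3\right)\right)\right)} = \frac{1}{10 - \left(10 + 2 \left(1 - 15\right)\right)} = \frac{1}{10 - -18} = \frac{1}{10 + \left(-10 + 28\right)} = \frac{1}{10 + 18} = \frac{1}{28}$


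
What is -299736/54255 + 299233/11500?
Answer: 852528161/41595500 ≈ 20.496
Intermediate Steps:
-299736/54255 + 299233/11500 = -299736*1/54255 + 299233*(1/11500) = -99912/18085 + 299233/11500 = 852528161/41595500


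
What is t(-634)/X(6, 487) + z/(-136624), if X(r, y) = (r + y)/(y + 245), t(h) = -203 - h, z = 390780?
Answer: 10727781117/16838908 ≈ 637.08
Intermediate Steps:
X(r, y) = (r + y)/(245 + y)
t(-634)/X(6, 487) + z/(-136624) = (-203 - 1*(-634))/(((6 + 487)/(245 + 487))) + 390780/(-136624) = (-203 + 634)/((493/732)) + 390780*(-1/136624) = 431/(((1/732)*493)) - 97695/34156 = 431/(493/732) - 97695/34156 = 431*(732/493) - 97695/34156 = 315492/493 - 97695/34156 = 10727781117/16838908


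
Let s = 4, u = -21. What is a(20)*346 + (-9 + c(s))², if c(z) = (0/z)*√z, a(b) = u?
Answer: -7185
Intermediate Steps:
a(b) = -21
c(z) = 0 (c(z) = 0*√z = 0)
a(20)*346 + (-9 + c(s))² = -21*346 + (-9 + 0)² = -7266 + (-9)² = -7266 + 81 = -7185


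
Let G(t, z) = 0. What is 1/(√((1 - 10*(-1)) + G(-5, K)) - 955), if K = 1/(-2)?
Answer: -955/912014 - √11/912014 ≈ -0.0010508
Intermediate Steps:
K = -½ (K = 1*(-½) = -½ ≈ -0.50000)
1/(√((1 - 10*(-1)) + G(-5, K)) - 955) = 1/(√((1 - 10*(-1)) + 0) - 955) = 1/(√((1 + 10) + 0) - 955) = 1/(√(11 + 0) - 955) = 1/(√11 - 955) = 1/(-955 + √11)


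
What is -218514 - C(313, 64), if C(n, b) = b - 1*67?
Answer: -218511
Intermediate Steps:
C(n, b) = -67 + b (C(n, b) = b - 67 = -67 + b)
-218514 - C(313, 64) = -218514 - (-67 + 64) = -218514 - 1*(-3) = -218514 + 3 = -218511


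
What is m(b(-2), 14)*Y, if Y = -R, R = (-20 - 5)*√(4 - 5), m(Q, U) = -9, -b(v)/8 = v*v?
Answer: -225*I ≈ -225.0*I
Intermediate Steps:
b(v) = -8*v² (b(v) = -8*v*v = -8*v²)
R = -25*I ≈ -25.0*I
Y = 25*I (Y = -(-25)*I = 25*I ≈ 25.0*I)
m(b(-2), 14)*Y = -225*I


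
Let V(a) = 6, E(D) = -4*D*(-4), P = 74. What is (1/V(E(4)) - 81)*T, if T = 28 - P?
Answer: 11155/3 ≈ 3718.3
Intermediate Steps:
E(D) = 16*D
T = -46 (T = 28 - 1*74 = 28 - 74 = -46)
(1/V(E(4)) - 81)*T = (1/6 - 81)*(-46) = -485/6*(-46) = 11155/3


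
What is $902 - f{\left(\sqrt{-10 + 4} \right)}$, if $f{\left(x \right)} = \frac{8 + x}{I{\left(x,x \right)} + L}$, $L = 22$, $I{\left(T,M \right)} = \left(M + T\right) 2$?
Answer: $\frac{26148}{29} + \frac{i \sqrt{6}}{58} \approx 901.66 + 0.042233 i$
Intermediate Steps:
$I{\left(T,M \right)} = 2 M + 2 T$
$f{\left(x \right)} = \frac{8 + x}{22 + 4 x}$ ($f{\left(x \right)} = \frac{8 + x}{\left(2 x + 2 x\right) + 22} = \frac{8 + x}{4 x + 22} = \frac{8 + x}{22 + 4 x}$)
$902 - f{\left(\sqrt{-10 + 4} \right)} = 902 - \frac{8 + \sqrt{-10 + 4}}{2 \left(11 + 2 \sqrt{-10 + 4}\right)} = 902 - \frac{8 + \sqrt{-6}}{2 \left(11 + 2 \sqrt{-6}\right)} = 902 - \frac{8 + i \sqrt{6}}{2 \left(11 + 2 i \sqrt{6}\right)}$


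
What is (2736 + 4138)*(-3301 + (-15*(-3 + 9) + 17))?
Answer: -23192876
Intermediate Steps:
(2736 + 4138)*(-3301 + (-15*(-3 + 9) + 17)) = 6874*(-3301 + (-15*6 + 17)) = 6874*(-3301 + (-90 + 17)) = 6874*(-3301 - 73) = 6874*(-3374) = -23192876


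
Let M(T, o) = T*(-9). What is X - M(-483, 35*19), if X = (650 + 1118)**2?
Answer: 3121477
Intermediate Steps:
X = 3125824 (X = 1768**2 = 3125824)
M(T, o) = -9*T
X - M(-483, 35*19) = 3125824 - (-9)*(-483) = 3125824 - 1*4347 = 3125824 - 4347 = 3121477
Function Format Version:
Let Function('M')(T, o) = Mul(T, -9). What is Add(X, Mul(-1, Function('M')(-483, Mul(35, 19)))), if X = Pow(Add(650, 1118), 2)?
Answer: 3121477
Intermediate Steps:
X = 3125824 (X = Pow(1768, 2) = 3125824)
Function('M')(T, o) = Mul(-9, T)
Add(X, Mul(-1, Function('M')(-483, Mul(35, 19)))) = Add(3125824, Mul(-1, Mul(-9, -483))) = Add(3125824, Mul(-1, 4347)) = Add(3125824, -4347) = 3121477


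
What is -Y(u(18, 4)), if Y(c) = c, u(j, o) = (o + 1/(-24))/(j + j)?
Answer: -95/864 ≈ -0.10995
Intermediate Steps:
u(j, o) = (-1/24 + o)/(2*j) (u(j, o) = (o - 1/24)/((2*j)) = (-1/24 + o)*(1/(2*j)) = (-1/24 + o)/(2*j))
-Y(u(18, 4)) = -(-1 + 24*4)/(48*18) = -(-1 + 96)/(48*18) = -95/(48*18) = -1*95/864 = -95/864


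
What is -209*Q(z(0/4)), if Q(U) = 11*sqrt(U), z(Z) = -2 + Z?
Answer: -2299*I*sqrt(2) ≈ -3251.3*I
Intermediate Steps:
-209*Q(z(0/4)) = -2299*sqrt(-2 + 0/4) = -2299*sqrt(-2 + 0*(1/4)) = -2299*sqrt(-2 + 0) = -2299*sqrt(-2) = -2299*I*sqrt(2)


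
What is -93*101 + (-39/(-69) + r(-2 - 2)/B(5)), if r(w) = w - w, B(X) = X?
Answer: -216026/23 ≈ -9392.4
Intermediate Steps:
r(w) = 0
-93*101 + (-39/(-69) + r(-2 - 2)/B(5)) = -93*101 + (-39/(-69) + 0/5) = -9393 + (-39*(-1/69) + 0*(1/5)) = -9393 + (13/23 + 0) = -9393 + 13/23 = -216026/23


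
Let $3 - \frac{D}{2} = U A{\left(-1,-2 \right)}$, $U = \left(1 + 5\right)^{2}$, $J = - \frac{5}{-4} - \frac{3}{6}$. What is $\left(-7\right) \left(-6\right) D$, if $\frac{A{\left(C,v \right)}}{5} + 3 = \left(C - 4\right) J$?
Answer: $102312$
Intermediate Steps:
$J = \frac{3}{4}$ ($J = \left(-5\right) \left(- \frac{1}{4}\right) - \frac{1}{2} = \frac{5}{4} - \frac{1}{2} = \frac{3}{4} \approx 0.75$)
$U = 36$ ($U = 6^{2} = 36$)
$A{\left(C,v \right)} = -30 + \frac{15 C}{4}$ ($A{\left(C,v \right)} = -15 + 5 \left(C - 4\right) \frac{3}{4} = -15 + 5 \left(-4 + C\right) \frac{3}{4} = -15 + 5 \left(-3 + \frac{3 C}{4}\right) = -15 + \left(-15 + \frac{15 C}{4}\right) = -30 + \frac{15 C}{4}$)
$D = 2436$ ($D = 6 - 2 \cdot 36 \left(-30 + \frac{15}{4} \left(-1\right)\right) = 6 - 2 \cdot 36 \left(-30 - \frac{15}{4}\right) = 6 - 2 \cdot 36 \left(- \frac{135}{4}\right) = 6 - -2430 = 6 + 2430 = 2436$)
$\left(-7\right) \left(-6\right) D = \left(-7\right) \left(-6\right) 2436 = 42 \cdot 2436 = 102312$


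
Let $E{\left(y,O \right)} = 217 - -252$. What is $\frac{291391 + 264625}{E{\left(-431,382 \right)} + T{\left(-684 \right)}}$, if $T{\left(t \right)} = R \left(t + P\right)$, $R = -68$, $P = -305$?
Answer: $\frac{556016}{67721} \approx 8.2104$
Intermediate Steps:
$E{\left(y,O \right)} = 469$ ($E{\left(y,O \right)} = 217 + 252 = 469$)
$T{\left(t \right)} = 20740 - 68 t$ ($T{\left(t \right)} = - 68 \left(t - 305\right) = - 68 \left(-305 + t\right) = 20740 - 68 t$)
$\frac{291391 + 264625}{E{\left(-431,382 \right)} + T{\left(-684 \right)}} = \frac{291391 + 264625}{469 + \left(20740 - -46512\right)} = \frac{556016}{469 + \left(20740 + 46512\right)} = \frac{556016}{469 + 67252} = \frac{556016}{67721}$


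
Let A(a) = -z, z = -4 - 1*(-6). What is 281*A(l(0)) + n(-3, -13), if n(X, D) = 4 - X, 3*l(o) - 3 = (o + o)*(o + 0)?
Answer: -555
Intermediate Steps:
l(o) = 1 + 2*o²/3 (l(o) = 1 + ((o + o)*(o + 0))/3 = 1 + ((2*o)*o)/3 = 1 + (2*o²)/3 = 1 + 2*o²/3)
z = 2 (z = -4 + 6 = 2)
A(a) = -2 (A(a) = -1*2 = -2)
281*A(l(0)) + n(-3, -13) = 281*(-2) + (4 - 1*(-3)) = -562 + (4 + 3) = -562 + 7 = -555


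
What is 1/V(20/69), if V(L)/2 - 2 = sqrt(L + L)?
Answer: 69/236 - sqrt(690)/236 ≈ 0.18107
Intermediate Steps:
V(L) = 4 + 2*sqrt(2)*sqrt(L) (V(L) = 4 + 2*sqrt(L + L) = 4 + 2*sqrt(2*L) = 4 + 2*(sqrt(2)*sqrt(L)) = 4 + 2*sqrt(2)*sqrt(L))
1/V(20/69) = 1/(4 + 2*sqrt(2)*sqrt(20/69)) = 1/(4 + 2*sqrt(2)*(2*sqrt(345)/69)) = 1/(4 + 4*sqrt(690)/69)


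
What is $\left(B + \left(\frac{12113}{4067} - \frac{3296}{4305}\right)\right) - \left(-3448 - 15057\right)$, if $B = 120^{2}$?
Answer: $\frac{82307685044}{2501205} \approx 32907.0$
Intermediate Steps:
$B = 14400$
$\left(B + \left(\frac{12113}{4067} - \frac{3296}{4305}\right)\right) - \left(-3448 - 15057\right) = \left(14400 + \left(\frac{12113}{4067} - \frac{3296}{4305}\right)\right) - \left(-3448 - 15057\right) = \left(14400 + \left(12113 \cdot \frac{1}{4067} - \frac{3296}{4305}\right)\right) - \left(-3448 - 15057\right) = \left(14400 + \left(\frac{12113}{4067} - \frac{3296}{4305}\right)\right) - -18505 = \left(14400 + \frac{5534519}{2501205}\right) + 18505 = \frac{36022886519}{2501205} + 18505 = \frac{82307685044}{2501205}$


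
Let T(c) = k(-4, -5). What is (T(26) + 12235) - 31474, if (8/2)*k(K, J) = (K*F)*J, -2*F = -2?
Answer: -19234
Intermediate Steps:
F = 1 (F = -½*(-2) = 1)
k(K, J) = J*K/4 (k(K, J) = ((K*1)*J)/4 = (K*J)/4 = (J*K)/4 = J*K/4)
T(c) = 5 (T(c) = (¼)*(-5)*(-4) = 5)
(T(26) + 12235) - 31474 = (5 + 12235) - 31474 = 12240 - 31474 = -19234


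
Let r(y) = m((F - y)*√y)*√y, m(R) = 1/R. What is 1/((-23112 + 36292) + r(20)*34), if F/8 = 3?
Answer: 2/26377 ≈ 7.5824e-5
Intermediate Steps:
F = 24 (F = 8*3 = 24)
m(R) = 1/R
r(y) = 1/(24 - y) (r(y) = √y/(((24 - y)*√y)) = √y/((√y*(24 - y))) = (1/(√y*(24 - y)))*√y = 1/(24 - y))
1/((-23112 + 36292) + r(20)*34) = 1/((-23112 + 36292) - 1/(-24 + 20)*34) = 1/(13180 - 1/(-4)*34) = 1/(13180 - 1*(-¼)*34) = 1/(13180 + (¼)*34) = 1/(13180 + 17/2) = 1/(26377/2) = 2/26377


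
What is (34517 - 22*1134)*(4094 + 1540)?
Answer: 53911746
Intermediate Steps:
(34517 - 22*1134)*(4094 + 1540) = (34517 - 24948)*5634 = 9569*5634 = 53911746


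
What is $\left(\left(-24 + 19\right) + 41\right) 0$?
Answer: $0$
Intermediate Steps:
$\left(\left(-24 + 19\right) + 41\right) 0 = \left(-5 + 41\right) 0 = 36 \cdot 0 = 0$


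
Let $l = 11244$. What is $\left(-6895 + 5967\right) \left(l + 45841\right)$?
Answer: $-52974880$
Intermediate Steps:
$\left(-6895 + 5967\right) \left(l + 45841\right) = \left(-6895 + 5967\right) \left(11244 + 45841\right) = \left(-928\right) 57085 = -52974880$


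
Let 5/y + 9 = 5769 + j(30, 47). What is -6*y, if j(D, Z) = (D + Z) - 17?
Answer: -1/194 ≈ -0.0051546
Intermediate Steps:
j(D, Z) = -17 + D + Z
y = 1/1164 (y = 5/(-9 + (5769 + (-17 + 30 + 47))) = 5/(-9 + (5769 + 60)) = 5/(-9 + 5829) = 5/5820 = 5*(1/5820) = 1/1164 ≈ 0.00085911)
-6*y = -6*1/1164 = -1/194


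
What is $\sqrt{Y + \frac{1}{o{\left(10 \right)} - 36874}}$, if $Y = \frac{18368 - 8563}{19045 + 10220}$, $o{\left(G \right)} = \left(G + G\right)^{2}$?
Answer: $\frac{\sqrt{188496090110282}}{23720258} \approx 0.5788$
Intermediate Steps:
$o{\left(G \right)} = 4 G^{2}$ ($o{\left(G \right)} = \left(2 G\right)^{2} = 4 G^{2}$)
$Y = \frac{1961}{5853}$ ($Y = \frac{9805}{29265} = 9805 \cdot \frac{1}{29265} = \frac{1961}{5853} \approx 0.33504$)
$\sqrt{Y + \frac{1}{o{\left(10 \right)} - 36874}} = \sqrt{\frac{1961}{5853} + \frac{1}{4 \cdot 10^{2} - 36874}} = \sqrt{\frac{1961}{5853} + \frac{1}{4 \cdot 100 - 36874}} = \sqrt{\frac{1961}{5853} + \frac{1}{400 - 36874}} = \sqrt{\frac{1961}{5853} + \frac{1}{-36474}} = \sqrt{\frac{1961}{5853} - \frac{1}{36474}} = \sqrt{\frac{7946629}{23720258}} = \frac{\sqrt{188496090110282}}{23720258}$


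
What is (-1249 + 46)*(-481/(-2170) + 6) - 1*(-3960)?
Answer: -7648503/2170 ≈ -3524.7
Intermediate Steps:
(-1249 + 46)*(-481/(-2170) + 6) - 1*(-3960) = -1203*(-481*(-1/2170) + 6) + 3960 = -1203*(481/2170 + 6) + 3960 = -1203*13501/2170 + 3960 = -16241703/2170 + 3960 = -7648503/2170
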